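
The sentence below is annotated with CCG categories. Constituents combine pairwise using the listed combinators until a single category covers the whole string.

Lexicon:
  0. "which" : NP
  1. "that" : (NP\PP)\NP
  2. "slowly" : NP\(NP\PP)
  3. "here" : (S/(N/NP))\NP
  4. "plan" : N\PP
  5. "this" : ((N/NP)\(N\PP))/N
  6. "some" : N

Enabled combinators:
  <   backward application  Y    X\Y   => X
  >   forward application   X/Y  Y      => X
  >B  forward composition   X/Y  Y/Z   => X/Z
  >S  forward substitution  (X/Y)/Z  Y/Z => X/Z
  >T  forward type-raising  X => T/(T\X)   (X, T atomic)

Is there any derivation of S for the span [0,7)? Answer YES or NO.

[0,7] S   >
  [0,4] S/(N/NP)   <
    [0,3] NP   <
      [0,2] NP\PP   <
        [0,1] "which" : NP
        [1,2] "that" : (NP\PP)\NP
      [2,3] "slowly" : NP\(NP\PP)
    [3,4] "here" : (S/(N/NP))\NP
  [4,7] N/NP   <
    [4,5] "plan" : N\PP
    [5,7] (N/NP)\(N\PP)   >
      [5,6] "this" : ((N/NP)\(N\PP))/N
      [6,7] "some" : N

YES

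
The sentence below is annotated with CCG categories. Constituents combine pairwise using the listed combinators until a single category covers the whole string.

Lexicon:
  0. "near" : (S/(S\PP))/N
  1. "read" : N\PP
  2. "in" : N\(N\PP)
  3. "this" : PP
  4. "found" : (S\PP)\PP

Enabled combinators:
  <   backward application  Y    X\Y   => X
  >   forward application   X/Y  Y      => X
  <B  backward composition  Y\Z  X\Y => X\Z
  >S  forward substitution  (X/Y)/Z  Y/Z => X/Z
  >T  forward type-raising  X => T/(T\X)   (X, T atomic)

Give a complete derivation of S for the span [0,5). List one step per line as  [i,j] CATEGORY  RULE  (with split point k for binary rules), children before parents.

[0,5] S   >
  [0,3] S/(S\PP)   >
    [0,1] "near" : (S/(S\PP))/N
    [1,3] N   <
      [1,2] "read" : N\PP
      [2,3] "in" : N\(N\PP)
  [3,5] S\PP   <
    [3,4] "this" : PP
    [4,5] "found" : (S\PP)\PP

[0,1] (S/(S\PP))/N  lex  "near"
[1,2] N\PP  lex  "read"
[2,3] N\(N\PP)  lex  "in"
[1,3] N  <  k=2
[0,3] S/(S\PP)  >  k=1
[3,4] PP  lex  "this"
[4,5] (S\PP)\PP  lex  "found"
[3,5] S\PP  <  k=4
[0,5] S  >  k=3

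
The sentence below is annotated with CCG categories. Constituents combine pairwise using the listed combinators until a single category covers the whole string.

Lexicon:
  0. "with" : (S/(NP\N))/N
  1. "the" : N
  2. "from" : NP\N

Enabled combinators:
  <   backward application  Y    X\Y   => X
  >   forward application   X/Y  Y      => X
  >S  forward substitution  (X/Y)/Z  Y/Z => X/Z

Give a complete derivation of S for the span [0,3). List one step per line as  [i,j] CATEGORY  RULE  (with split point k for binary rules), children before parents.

[0,1] (S/(NP\N))/N  lex  "with"
[1,2] N  lex  "the"
[0,2] S/(NP\N)  >  k=1
[2,3] NP\N  lex  "from"
[0,3] S  >  k=2

[0,3] S   >
  [0,2] S/(NP\N)   >
    [0,1] "with" : (S/(NP\N))/N
    [1,2] "the" : N
  [2,3] "from" : NP\N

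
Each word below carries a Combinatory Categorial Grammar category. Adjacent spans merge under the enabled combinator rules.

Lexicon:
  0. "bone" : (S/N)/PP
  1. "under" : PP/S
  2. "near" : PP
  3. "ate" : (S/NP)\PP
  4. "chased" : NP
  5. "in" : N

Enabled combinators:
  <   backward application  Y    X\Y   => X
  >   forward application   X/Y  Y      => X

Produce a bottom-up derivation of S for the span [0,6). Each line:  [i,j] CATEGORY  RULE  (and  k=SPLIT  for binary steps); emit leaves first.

[0,6] S   >
  [0,5] S/N   >
    [0,1] "bone" : (S/N)/PP
    [1,5] PP   >
      [1,2] "under" : PP/S
      [2,5] S   >
        [2,4] S/NP   <
          [2,3] "near" : PP
          [3,4] "ate" : (S/NP)\PP
        [4,5] "chased" : NP
  [5,6] "in" : N

[0,1] (S/N)/PP  lex  "bone"
[1,2] PP/S  lex  "under"
[2,3] PP  lex  "near"
[3,4] (S/NP)\PP  lex  "ate"
[2,4] S/NP  <  k=3
[4,5] NP  lex  "chased"
[2,5] S  >  k=4
[1,5] PP  >  k=2
[0,5] S/N  >  k=1
[5,6] N  lex  "in"
[0,6] S  >  k=5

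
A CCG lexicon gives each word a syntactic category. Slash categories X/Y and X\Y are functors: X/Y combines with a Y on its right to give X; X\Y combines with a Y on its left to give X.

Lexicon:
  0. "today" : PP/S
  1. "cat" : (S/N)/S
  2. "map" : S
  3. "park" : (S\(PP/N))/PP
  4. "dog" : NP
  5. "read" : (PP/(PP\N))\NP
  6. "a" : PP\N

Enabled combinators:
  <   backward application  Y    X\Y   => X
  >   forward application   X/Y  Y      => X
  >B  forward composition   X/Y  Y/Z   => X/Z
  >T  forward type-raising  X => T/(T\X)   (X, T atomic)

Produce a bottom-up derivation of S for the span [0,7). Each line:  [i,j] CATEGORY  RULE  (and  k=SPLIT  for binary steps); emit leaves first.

[0,1] PP/S  lex  "today"
[1,2] (S/N)/S  lex  "cat"
[2,3] S  lex  "map"
[1,3] S/N  >  k=2
[0,3] PP/N  >B  k=1
[3,4] (S\(PP/N))/PP  lex  "park"
[4,5] NP  lex  "dog"
[5,6] (PP/(PP\N))\NP  lex  "read"
[4,6] PP/(PP\N)  <  k=5
[6,7] PP\N  lex  "a"
[4,7] PP  >  k=6
[3,7] S\(PP/N)  >  k=4
[0,7] S  <  k=3

[0,7] S   <
  [0,3] PP/N   >B
    [0,1] "today" : PP/S
    [1,3] S/N   >
      [1,2] "cat" : (S/N)/S
      [2,3] "map" : S
  [3,7] S\(PP/N)   >
    [3,4] "park" : (S\(PP/N))/PP
    [4,7] PP   >
      [4,6] PP/(PP\N)   <
        [4,5] "dog" : NP
        [5,6] "read" : (PP/(PP\N))\NP
      [6,7] "a" : PP\N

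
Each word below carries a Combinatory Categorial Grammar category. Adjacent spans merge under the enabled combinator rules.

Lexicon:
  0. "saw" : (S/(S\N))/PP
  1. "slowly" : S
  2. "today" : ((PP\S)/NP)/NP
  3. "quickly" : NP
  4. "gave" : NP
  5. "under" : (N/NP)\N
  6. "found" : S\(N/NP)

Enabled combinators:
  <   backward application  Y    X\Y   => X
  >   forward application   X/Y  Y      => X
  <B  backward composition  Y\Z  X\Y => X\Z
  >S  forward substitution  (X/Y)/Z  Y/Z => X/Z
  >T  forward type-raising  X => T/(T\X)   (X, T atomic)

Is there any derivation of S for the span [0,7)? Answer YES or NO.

[0,7] S   >
  [0,5] S/(S\N)   >
    [0,1] "saw" : (S/(S\N))/PP
    [1,5] PP   <
      [1,2] "slowly" : S
      [2,5] PP\S   >
        [2,4] (PP\S)/NP   >
          [2,3] "today" : ((PP\S)/NP)/NP
          [3,4] "quickly" : NP
        [4,5] "gave" : NP
  [5,7] S\N   <B
    [5,6] "under" : (N/NP)\N
    [6,7] "found" : S\(N/NP)

YES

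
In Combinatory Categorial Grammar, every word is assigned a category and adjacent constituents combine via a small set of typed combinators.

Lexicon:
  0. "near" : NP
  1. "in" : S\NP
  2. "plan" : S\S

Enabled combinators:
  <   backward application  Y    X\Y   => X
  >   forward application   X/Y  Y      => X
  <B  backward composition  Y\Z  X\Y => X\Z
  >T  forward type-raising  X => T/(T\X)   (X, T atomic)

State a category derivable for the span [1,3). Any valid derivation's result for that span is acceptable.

[0,3] S   <
  [0,1] "near" : NP
  [1,3] S\NP   <B
    [1,2] "in" : S\NP
    [2,3] "plan" : S\S

S\NP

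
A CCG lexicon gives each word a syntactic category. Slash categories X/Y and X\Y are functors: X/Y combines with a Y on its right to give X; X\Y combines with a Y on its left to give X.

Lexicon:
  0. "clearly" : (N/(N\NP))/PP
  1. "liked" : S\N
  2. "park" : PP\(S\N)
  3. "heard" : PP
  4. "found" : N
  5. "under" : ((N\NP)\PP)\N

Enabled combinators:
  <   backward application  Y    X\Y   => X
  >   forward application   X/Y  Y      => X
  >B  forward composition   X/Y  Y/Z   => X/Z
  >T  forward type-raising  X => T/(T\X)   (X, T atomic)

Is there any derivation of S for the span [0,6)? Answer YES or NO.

(N/(N\NP))/PP S\N PP\(S\N) PP N ((N\NP)\PP)\N
CKY chart[0,6] = {N, N/(N\N), NP/(NP\N), PP/(PP\N), S/(S\N)}; S ∉ chart

NO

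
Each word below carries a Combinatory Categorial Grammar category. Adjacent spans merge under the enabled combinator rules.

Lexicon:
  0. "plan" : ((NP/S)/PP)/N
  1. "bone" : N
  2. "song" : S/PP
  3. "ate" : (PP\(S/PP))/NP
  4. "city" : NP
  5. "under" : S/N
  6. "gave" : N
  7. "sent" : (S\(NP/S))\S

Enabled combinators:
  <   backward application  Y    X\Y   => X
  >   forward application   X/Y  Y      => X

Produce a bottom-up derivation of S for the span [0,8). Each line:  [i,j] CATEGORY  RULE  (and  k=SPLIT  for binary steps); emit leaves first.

[0,1] ((NP/S)/PP)/N  lex  "plan"
[1,2] N  lex  "bone"
[0,2] (NP/S)/PP  >  k=1
[2,3] S/PP  lex  "song"
[3,4] (PP\(S/PP))/NP  lex  "ate"
[4,5] NP  lex  "city"
[3,5] PP\(S/PP)  >  k=4
[2,5] PP  <  k=3
[0,5] NP/S  >  k=2
[5,6] S/N  lex  "under"
[6,7] N  lex  "gave"
[5,7] S  >  k=6
[7,8] (S\(NP/S))\S  lex  "sent"
[5,8] S\(NP/S)  <  k=7
[0,8] S  <  k=5

[0,8] S   <
  [0,5] NP/S   >
    [0,2] (NP/S)/PP   >
      [0,1] "plan" : ((NP/S)/PP)/N
      [1,2] "bone" : N
    [2,5] PP   <
      [2,3] "song" : S/PP
      [3,5] PP\(S/PP)   >
        [3,4] "ate" : (PP\(S/PP))/NP
        [4,5] "city" : NP
  [5,8] S\(NP/S)   <
    [5,7] S   >
      [5,6] "under" : S/N
      [6,7] "gave" : N
    [7,8] "sent" : (S\(NP/S))\S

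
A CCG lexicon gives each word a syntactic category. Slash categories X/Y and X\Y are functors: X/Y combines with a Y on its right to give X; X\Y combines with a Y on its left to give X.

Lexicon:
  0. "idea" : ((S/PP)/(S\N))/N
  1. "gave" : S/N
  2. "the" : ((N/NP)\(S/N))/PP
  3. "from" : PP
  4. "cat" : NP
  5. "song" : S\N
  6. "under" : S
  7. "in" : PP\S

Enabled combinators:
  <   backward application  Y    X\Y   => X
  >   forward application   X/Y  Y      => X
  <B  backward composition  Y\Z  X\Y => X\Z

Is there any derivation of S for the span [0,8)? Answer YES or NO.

YES

[0,8] S   >
  [0,6] S/PP   >
    [0,5] (S/PP)/(S\N)   >
      [0,1] "idea" : ((S/PP)/(S\N))/N
      [1,5] N   >
        [1,4] N/NP   <
          [1,2] "gave" : S/N
          [2,4] (N/NP)\(S/N)   >
            [2,3] "the" : ((N/NP)\(S/N))/PP
            [3,4] "from" : PP
        [4,5] "cat" : NP
    [5,6] "song" : S\N
  [6,8] PP   <
    [6,7] "under" : S
    [7,8] "in" : PP\S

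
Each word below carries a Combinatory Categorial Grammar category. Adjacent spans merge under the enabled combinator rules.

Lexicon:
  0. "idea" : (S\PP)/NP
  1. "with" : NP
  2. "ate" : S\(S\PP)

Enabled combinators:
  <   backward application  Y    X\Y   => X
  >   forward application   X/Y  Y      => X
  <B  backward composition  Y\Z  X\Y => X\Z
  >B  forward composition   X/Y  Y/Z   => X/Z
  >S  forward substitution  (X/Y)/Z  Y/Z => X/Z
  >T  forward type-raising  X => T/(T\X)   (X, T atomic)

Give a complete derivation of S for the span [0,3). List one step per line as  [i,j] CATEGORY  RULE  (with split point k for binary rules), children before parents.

[0,3] S   <
  [0,2] S\PP   >
    [0,1] "idea" : (S\PP)/NP
    [1,2] "with" : NP
  [2,3] "ate" : S\(S\PP)

[0,1] (S\PP)/NP  lex  "idea"
[1,2] NP  lex  "with"
[0,2] S\PP  >  k=1
[2,3] S\(S\PP)  lex  "ate"
[0,3] S  <  k=2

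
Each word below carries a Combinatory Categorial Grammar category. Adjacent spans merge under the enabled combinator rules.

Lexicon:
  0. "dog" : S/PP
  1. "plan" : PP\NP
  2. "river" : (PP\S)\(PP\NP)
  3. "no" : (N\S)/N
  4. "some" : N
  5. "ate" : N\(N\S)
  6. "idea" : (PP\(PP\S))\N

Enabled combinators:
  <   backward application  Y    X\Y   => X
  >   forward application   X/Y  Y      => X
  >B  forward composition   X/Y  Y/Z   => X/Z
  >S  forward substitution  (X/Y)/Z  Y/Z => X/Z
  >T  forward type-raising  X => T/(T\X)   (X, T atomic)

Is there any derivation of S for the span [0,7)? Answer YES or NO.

YES

[0,7] S   >
  [0,1] "dog" : S/PP
  [1,7] PP   <
    [1,3] PP\S   <
      [1,2] "plan" : PP\NP
      [2,3] "river" : (PP\S)\(PP\NP)
    [3,7] PP\(PP\S)   <
      [3,6] N   <
        [3,5] N\S   >
          [3,4] "no" : (N\S)/N
          [4,5] "some" : N
        [5,6] "ate" : N\(N\S)
      [6,7] "idea" : (PP\(PP\S))\N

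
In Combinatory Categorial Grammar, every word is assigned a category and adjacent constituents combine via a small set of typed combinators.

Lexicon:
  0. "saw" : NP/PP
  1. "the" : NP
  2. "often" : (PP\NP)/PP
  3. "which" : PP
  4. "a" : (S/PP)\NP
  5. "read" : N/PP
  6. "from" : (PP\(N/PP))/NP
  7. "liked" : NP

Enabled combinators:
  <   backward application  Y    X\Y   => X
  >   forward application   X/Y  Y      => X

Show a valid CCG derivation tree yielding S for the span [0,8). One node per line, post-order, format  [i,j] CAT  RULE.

[0,1] NP/PP  lex  "saw"
[1,2] NP  lex  "the"
[2,3] (PP\NP)/PP  lex  "often"
[3,4] PP  lex  "which"
[2,4] PP\NP  >  k=3
[1,4] PP  <  k=2
[0,4] NP  >  k=1
[4,5] (S/PP)\NP  lex  "a"
[0,5] S/PP  <  k=4
[5,6] N/PP  lex  "read"
[6,7] (PP\(N/PP))/NP  lex  "from"
[7,8] NP  lex  "liked"
[6,8] PP\(N/PP)  >  k=7
[5,8] PP  <  k=6
[0,8] S  >  k=5

[0,8] S   >
  [0,5] S/PP   <
    [0,4] NP   >
      [0,1] "saw" : NP/PP
      [1,4] PP   <
        [1,2] "the" : NP
        [2,4] PP\NP   >
          [2,3] "often" : (PP\NP)/PP
          [3,4] "which" : PP
    [4,5] "a" : (S/PP)\NP
  [5,8] PP   <
    [5,6] "read" : N/PP
    [6,8] PP\(N/PP)   >
      [6,7] "from" : (PP\(N/PP))/NP
      [7,8] "liked" : NP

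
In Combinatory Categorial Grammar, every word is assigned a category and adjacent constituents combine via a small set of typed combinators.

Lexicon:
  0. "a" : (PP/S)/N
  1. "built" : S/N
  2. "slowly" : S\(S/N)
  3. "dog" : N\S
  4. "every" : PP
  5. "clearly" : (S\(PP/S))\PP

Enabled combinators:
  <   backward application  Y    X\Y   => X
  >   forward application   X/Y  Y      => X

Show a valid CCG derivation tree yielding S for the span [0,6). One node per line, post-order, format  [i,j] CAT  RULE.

[0,6] S   <
  [0,4] PP/S   >
    [0,1] "a" : (PP/S)/N
    [1,4] N   <
      [1,3] S   <
        [1,2] "built" : S/N
        [2,3] "slowly" : S\(S/N)
      [3,4] "dog" : N\S
  [4,6] S\(PP/S)   <
    [4,5] "every" : PP
    [5,6] "clearly" : (S\(PP/S))\PP

[0,1] (PP/S)/N  lex  "a"
[1,2] S/N  lex  "built"
[2,3] S\(S/N)  lex  "slowly"
[1,3] S  <  k=2
[3,4] N\S  lex  "dog"
[1,4] N  <  k=3
[0,4] PP/S  >  k=1
[4,5] PP  lex  "every"
[5,6] (S\(PP/S))\PP  lex  "clearly"
[4,6] S\(PP/S)  <  k=5
[0,6] S  <  k=4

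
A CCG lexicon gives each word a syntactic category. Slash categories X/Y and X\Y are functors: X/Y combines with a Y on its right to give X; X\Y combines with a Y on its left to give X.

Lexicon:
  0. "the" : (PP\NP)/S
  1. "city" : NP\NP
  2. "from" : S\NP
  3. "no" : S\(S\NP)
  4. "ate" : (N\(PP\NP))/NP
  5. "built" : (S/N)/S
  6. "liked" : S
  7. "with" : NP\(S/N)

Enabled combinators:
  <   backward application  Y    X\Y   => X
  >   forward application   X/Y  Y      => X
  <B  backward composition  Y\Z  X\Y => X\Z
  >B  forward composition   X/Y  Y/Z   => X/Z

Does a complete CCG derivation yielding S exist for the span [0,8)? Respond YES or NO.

(PP\NP)/S NP\NP S\NP S\(S\NP) (N\(PP\NP))/NP (S/N)/S S NP\(S/N)
CKY chart[0,8] = {N}; S ∉ chart

NO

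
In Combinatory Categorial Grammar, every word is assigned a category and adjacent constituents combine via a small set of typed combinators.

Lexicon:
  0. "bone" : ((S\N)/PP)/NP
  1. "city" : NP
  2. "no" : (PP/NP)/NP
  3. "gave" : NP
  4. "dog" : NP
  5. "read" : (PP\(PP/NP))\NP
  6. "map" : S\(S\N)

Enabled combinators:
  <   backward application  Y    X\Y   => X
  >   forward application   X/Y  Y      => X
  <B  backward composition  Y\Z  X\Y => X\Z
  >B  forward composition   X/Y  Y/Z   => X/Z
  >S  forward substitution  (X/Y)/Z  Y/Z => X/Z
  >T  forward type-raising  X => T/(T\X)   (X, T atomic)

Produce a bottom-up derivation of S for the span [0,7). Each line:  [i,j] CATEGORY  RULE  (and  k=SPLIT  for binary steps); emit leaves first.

[0,1] ((S\N)/PP)/NP  lex  "bone"
[1,2] NP  lex  "city"
[0,2] (S\N)/PP  >  k=1
[2,3] (PP/NP)/NP  lex  "no"
[3,4] NP  lex  "gave"
[2,4] PP/NP  >  k=3
[4,5] NP  lex  "dog"
[5,6] (PP\(PP/NP))\NP  lex  "read"
[4,6] PP\(PP/NP)  <  k=5
[2,6] PP  <  k=4
[0,6] S\N  >  k=2
[6,7] S\(S\N)  lex  "map"
[0,7] S  <  k=6

[0,7] S   <
  [0,6] S\N   >
    [0,2] (S\N)/PP   >
      [0,1] "bone" : ((S\N)/PP)/NP
      [1,2] "city" : NP
    [2,6] PP   <
      [2,4] PP/NP   >
        [2,3] "no" : (PP/NP)/NP
        [3,4] "gave" : NP
      [4,6] PP\(PP/NP)   <
        [4,5] "dog" : NP
        [5,6] "read" : (PP\(PP/NP))\NP
  [6,7] "map" : S\(S\N)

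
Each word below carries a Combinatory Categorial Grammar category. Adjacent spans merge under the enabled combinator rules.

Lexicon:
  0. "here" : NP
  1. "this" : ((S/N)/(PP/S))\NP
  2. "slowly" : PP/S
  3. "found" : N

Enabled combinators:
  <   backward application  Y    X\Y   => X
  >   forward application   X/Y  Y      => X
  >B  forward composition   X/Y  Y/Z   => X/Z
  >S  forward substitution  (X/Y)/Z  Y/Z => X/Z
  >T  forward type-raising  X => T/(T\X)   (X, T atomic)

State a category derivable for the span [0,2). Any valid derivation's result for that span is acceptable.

(S/N)/(PP/S)

[0,4] S   >
  [0,3] S/N   >
    [0,2] (S/N)/(PP/S)   <
      [0,1] "here" : NP
      [1,2] "this" : ((S/N)/(PP/S))\NP
    [2,3] "slowly" : PP/S
  [3,4] "found" : N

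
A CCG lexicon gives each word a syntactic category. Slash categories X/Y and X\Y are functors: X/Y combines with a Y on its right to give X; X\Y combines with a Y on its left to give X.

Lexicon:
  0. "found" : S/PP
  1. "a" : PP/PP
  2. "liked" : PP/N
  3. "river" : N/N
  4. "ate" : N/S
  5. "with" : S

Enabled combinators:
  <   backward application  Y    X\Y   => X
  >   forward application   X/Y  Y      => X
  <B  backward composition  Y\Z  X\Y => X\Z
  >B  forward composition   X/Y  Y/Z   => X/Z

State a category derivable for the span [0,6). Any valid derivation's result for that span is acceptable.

S

[0,6] S   >
  [0,1] "found" : S/PP
  [1,6] PP   >
    [1,5] PP/S   >B
      [1,3] PP/N   >B
        [1,2] "a" : PP/PP
        [2,3] "liked" : PP/N
      [3,5] N/S   >B
        [3,4] "river" : N/N
        [4,5] "ate" : N/S
    [5,6] "with" : S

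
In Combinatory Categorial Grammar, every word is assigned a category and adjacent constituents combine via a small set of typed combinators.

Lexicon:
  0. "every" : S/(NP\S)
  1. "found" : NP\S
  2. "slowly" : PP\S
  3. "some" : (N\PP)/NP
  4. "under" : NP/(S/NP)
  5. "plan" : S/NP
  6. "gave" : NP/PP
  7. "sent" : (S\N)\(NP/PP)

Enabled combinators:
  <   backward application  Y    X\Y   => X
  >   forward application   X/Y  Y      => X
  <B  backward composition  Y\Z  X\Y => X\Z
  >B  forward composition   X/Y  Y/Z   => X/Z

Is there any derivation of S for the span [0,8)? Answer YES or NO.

[0,8] S   <
  [0,6] N   <
    [0,3] PP   <
      [0,2] S   >
        [0,1] "every" : S/(NP\S)
        [1,2] "found" : NP\S
      [2,3] "slowly" : PP\S
    [3,6] N\PP   >
      [3,4] "some" : (N\PP)/NP
      [4,6] NP   >
        [4,5] "under" : NP/(S/NP)
        [5,6] "plan" : S/NP
  [6,8] S\N   <
    [6,7] "gave" : NP/PP
    [7,8] "sent" : (S\N)\(NP/PP)

YES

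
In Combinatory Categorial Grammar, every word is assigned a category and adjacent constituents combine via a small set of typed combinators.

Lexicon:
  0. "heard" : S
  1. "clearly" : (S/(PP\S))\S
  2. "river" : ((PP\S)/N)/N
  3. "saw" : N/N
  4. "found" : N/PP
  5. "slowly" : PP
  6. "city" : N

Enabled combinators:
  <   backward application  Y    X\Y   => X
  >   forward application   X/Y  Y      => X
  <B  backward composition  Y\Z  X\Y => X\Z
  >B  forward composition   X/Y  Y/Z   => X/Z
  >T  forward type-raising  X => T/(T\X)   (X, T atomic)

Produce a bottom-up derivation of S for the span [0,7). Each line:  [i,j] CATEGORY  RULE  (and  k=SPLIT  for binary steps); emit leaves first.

[0,7] S   >
  [0,2] S/(PP\S)   <
    [0,1] "heard" : S
    [1,2] "clearly" : (S/(PP\S))\S
  [2,7] PP\S   >
    [2,6] (PP\S)/N   >
      [2,3] "river" : ((PP\S)/N)/N
      [3,6] N   >
        [3,5] N/PP   >B
          [3,4] "saw" : N/N
          [4,5] "found" : N/PP
        [5,6] "slowly" : PP
    [6,7] "city" : N

[0,1] S  lex  "heard"
[1,2] (S/(PP\S))\S  lex  "clearly"
[0,2] S/(PP\S)  <  k=1
[2,3] ((PP\S)/N)/N  lex  "river"
[3,4] N/N  lex  "saw"
[4,5] N/PP  lex  "found"
[3,5] N/PP  >B  k=4
[5,6] PP  lex  "slowly"
[3,6] N  >  k=5
[2,6] (PP\S)/N  >  k=3
[6,7] N  lex  "city"
[2,7] PP\S  >  k=6
[0,7] S  >  k=2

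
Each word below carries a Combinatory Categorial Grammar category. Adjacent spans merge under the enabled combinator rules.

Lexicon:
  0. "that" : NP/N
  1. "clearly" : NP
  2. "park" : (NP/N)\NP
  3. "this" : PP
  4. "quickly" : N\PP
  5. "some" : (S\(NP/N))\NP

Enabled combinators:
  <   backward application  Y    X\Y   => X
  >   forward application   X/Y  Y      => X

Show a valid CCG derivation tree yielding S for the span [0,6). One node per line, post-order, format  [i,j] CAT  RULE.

[0,6] S   <
  [0,1] "that" : NP/N
  [1,6] S\(NP/N)   <
    [1,5] NP   >
      [1,3] NP/N   <
        [1,2] "clearly" : NP
        [2,3] "park" : (NP/N)\NP
      [3,5] N   <
        [3,4] "this" : PP
        [4,5] "quickly" : N\PP
    [5,6] "some" : (S\(NP/N))\NP

[0,1] NP/N  lex  "that"
[1,2] NP  lex  "clearly"
[2,3] (NP/N)\NP  lex  "park"
[1,3] NP/N  <  k=2
[3,4] PP  lex  "this"
[4,5] N\PP  lex  "quickly"
[3,5] N  <  k=4
[1,5] NP  >  k=3
[5,6] (S\(NP/N))\NP  lex  "some"
[1,6] S\(NP/N)  <  k=5
[0,6] S  <  k=1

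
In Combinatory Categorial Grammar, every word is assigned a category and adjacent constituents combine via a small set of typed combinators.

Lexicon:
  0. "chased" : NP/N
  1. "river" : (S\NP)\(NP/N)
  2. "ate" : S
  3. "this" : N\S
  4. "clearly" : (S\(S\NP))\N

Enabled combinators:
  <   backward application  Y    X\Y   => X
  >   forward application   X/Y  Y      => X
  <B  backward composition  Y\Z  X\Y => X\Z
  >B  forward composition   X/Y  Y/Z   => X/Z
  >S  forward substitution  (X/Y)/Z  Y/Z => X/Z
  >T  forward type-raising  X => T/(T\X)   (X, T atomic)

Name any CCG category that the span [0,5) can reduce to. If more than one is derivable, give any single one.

S

[0,5] S   <
  [0,2] S\NP   <
    [0,1] "chased" : NP/N
    [1,2] "river" : (S\NP)\(NP/N)
  [2,5] S\(S\NP)   <
    [2,4] N   <
      [2,3] "ate" : S
      [3,4] "this" : N\S
    [4,5] "clearly" : (S\(S\NP))\N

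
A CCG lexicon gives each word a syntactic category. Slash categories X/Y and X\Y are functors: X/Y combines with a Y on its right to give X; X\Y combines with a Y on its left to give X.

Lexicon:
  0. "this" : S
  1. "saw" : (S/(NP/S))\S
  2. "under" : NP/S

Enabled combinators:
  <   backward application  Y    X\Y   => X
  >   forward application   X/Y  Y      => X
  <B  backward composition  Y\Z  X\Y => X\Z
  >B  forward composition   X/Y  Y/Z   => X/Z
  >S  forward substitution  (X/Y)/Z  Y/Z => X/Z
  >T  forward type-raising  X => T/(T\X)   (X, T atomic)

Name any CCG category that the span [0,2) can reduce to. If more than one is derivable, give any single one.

S/(NP/S)

[0,3] S   >
  [0,2] S/(NP/S)   <
    [0,1] "this" : S
    [1,2] "saw" : (S/(NP/S))\S
  [2,3] "under" : NP/S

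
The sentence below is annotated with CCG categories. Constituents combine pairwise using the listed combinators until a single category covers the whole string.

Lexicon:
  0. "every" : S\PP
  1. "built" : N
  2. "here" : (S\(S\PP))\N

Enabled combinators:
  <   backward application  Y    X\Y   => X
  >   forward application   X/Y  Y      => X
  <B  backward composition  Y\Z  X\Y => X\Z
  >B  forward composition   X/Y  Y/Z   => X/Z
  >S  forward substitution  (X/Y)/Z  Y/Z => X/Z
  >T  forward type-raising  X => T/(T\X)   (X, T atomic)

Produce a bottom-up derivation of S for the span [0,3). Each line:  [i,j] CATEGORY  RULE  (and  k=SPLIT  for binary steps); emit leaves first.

[0,1] S\PP  lex  "every"
[1,2] N  lex  "built"
[2,3] (S\(S\PP))\N  lex  "here"
[1,3] S\(S\PP)  <  k=2
[0,3] S  <  k=1

[0,3] S   <
  [0,1] "every" : S\PP
  [1,3] S\(S\PP)   <
    [1,2] "built" : N
    [2,3] "here" : (S\(S\PP))\N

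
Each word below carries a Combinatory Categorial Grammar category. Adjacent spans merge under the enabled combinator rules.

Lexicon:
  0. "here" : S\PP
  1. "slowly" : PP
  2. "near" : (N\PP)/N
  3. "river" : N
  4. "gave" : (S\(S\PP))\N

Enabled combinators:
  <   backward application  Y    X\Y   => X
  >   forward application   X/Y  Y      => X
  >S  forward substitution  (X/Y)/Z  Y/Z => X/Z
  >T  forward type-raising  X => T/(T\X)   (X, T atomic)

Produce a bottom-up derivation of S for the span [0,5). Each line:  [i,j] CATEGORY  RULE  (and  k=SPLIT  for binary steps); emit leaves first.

[0,1] S\PP  lex  "here"
[1,2] PP  lex  "slowly"
[2,3] (N\PP)/N  lex  "near"
[3,4] N  lex  "river"
[2,4] N\PP  >  k=3
[1,4] N  <  k=2
[4,5] (S\(S\PP))\N  lex  "gave"
[1,5] S\(S\PP)  <  k=4
[0,5] S  <  k=1

[0,5] S   <
  [0,1] "here" : S\PP
  [1,5] S\(S\PP)   <
    [1,4] N   <
      [1,2] "slowly" : PP
      [2,4] N\PP   >
        [2,3] "near" : (N\PP)/N
        [3,4] "river" : N
    [4,5] "gave" : (S\(S\PP))\N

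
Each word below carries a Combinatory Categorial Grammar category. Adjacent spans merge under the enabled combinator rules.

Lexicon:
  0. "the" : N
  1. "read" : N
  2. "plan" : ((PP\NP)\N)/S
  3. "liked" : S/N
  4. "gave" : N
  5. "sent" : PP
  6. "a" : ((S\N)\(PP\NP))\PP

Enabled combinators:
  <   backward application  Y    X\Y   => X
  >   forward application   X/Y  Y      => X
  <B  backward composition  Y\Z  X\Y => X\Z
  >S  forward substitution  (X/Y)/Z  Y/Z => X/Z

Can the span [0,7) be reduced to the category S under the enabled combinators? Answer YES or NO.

[0,7] S   <
  [0,1] "the" : N
  [1,7] S\N   <
    [1,5] PP\NP   <
      [1,2] "read" : N
      [2,5] (PP\NP)\N   >
        [2,3] "plan" : ((PP\NP)\N)/S
        [3,5] S   >
          [3,4] "liked" : S/N
          [4,5] "gave" : N
    [5,7] (S\N)\(PP\NP)   <
      [5,6] "sent" : PP
      [6,7] "a" : ((S\N)\(PP\NP))\PP

YES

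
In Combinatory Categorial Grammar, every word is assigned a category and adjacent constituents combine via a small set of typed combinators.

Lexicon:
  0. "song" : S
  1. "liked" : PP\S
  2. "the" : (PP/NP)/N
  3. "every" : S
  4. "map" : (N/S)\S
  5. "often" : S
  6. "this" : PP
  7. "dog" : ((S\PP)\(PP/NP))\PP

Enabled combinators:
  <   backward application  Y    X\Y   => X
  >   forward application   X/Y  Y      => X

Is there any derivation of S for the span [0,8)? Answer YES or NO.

[0,8] S   <
  [0,2] PP   <
    [0,1] "song" : S
    [1,2] "liked" : PP\S
  [2,8] S\PP   <
    [2,6] PP/NP   >
      [2,3] "the" : (PP/NP)/N
      [3,6] N   >
        [3,5] N/S   <
          [3,4] "every" : S
          [4,5] "map" : (N/S)\S
        [5,6] "often" : S
    [6,8] (S\PP)\(PP/NP)   <
      [6,7] "this" : PP
      [7,8] "dog" : ((S\PP)\(PP/NP))\PP

YES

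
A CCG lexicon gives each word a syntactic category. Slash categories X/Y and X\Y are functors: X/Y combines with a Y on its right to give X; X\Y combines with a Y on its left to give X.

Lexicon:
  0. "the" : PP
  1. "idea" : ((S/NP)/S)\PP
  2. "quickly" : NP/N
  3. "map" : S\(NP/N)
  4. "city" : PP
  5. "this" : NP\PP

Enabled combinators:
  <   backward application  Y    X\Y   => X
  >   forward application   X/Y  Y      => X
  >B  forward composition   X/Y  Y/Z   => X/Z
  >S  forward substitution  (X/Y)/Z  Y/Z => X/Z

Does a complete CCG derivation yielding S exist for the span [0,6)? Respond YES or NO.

[0,6] S   >
  [0,4] S/NP   >
    [0,2] (S/NP)/S   <
      [0,1] "the" : PP
      [1,2] "idea" : ((S/NP)/S)\PP
    [2,4] S   <
      [2,3] "quickly" : NP/N
      [3,4] "map" : S\(NP/N)
  [4,6] NP   <
    [4,5] "city" : PP
    [5,6] "this" : NP\PP

YES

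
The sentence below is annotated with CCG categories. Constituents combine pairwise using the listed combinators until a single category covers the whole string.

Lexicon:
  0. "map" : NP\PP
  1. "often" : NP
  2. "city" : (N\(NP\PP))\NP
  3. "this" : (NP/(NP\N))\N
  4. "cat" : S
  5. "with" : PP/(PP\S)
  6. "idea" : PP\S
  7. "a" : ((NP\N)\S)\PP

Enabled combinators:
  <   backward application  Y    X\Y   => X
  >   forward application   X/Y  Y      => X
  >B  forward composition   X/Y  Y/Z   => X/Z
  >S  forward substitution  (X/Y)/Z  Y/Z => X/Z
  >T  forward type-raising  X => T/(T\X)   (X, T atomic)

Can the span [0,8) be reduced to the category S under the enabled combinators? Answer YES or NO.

NO

NP\PP NP (N\(NP\PP))\NP (NP/(NP\N))\N S PP/(PP\S) PP\S ((NP\N)\S)\PP
CKY chart[0,8] = {N/(N\NP), NP, NP/(NP\NP), PP/(PP\NP), S/(S\NP)}; S ∉ chart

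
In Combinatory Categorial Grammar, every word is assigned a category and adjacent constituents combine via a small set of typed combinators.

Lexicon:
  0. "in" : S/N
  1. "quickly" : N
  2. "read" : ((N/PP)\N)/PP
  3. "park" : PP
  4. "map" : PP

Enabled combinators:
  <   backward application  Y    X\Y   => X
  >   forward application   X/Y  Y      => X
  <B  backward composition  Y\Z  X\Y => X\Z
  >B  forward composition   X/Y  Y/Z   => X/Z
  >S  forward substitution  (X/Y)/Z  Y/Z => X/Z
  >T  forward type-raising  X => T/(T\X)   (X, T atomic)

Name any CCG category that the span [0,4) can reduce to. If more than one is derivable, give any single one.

S/PP

[0,5] S   >
  [0,4] S/PP   >B
    [0,1] "in" : S/N
    [1,4] N/PP   <
      [1,2] "quickly" : N
      [2,4] (N/PP)\N   >
        [2,3] "read" : ((N/PP)\N)/PP
        [3,4] "park" : PP
  [4,5] "map" : PP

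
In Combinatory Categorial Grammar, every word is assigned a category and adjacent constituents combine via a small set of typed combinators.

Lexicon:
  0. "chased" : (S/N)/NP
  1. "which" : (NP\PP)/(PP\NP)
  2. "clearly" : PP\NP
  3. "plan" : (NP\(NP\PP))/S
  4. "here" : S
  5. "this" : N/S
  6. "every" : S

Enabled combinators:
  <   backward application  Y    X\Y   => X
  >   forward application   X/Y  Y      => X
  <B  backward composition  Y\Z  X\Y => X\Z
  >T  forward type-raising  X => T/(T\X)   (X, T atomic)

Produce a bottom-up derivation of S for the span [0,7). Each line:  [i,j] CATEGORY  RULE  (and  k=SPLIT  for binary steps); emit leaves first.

[0,7] S   >
  [0,5] S/N   >
    [0,1] "chased" : (S/N)/NP
    [1,5] NP   <
      [1,3] NP\PP   >
        [1,2] "which" : (NP\PP)/(PP\NP)
        [2,3] "clearly" : PP\NP
      [3,5] NP\(NP\PP)   >
        [3,4] "plan" : (NP\(NP\PP))/S
        [4,5] "here" : S
  [5,7] N   >
    [5,6] "this" : N/S
    [6,7] "every" : S

[0,1] (S/N)/NP  lex  "chased"
[1,2] (NP\PP)/(PP\NP)  lex  "which"
[2,3] PP\NP  lex  "clearly"
[1,3] NP\PP  >  k=2
[3,4] (NP\(NP\PP))/S  lex  "plan"
[4,5] S  lex  "here"
[3,5] NP\(NP\PP)  >  k=4
[1,5] NP  <  k=3
[0,5] S/N  >  k=1
[5,6] N/S  lex  "this"
[6,7] S  lex  "every"
[5,7] N  >  k=6
[0,7] S  >  k=5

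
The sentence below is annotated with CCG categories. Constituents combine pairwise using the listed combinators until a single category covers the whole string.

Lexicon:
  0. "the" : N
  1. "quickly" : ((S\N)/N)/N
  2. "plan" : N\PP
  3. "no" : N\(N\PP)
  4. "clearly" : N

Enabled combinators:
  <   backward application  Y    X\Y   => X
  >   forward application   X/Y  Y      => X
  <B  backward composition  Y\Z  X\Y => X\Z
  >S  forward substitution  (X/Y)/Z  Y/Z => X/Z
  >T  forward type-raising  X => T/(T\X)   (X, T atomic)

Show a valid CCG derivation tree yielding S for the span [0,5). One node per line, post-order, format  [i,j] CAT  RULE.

[0,5] S   <
  [0,1] "the" : N
  [1,5] S\N   >
    [1,4] (S\N)/N   >
      [1,2] "quickly" : ((S\N)/N)/N
      [2,4] N   <
        [2,3] "plan" : N\PP
        [3,4] "no" : N\(N\PP)
    [4,5] "clearly" : N

[0,1] N  lex  "the"
[1,2] ((S\N)/N)/N  lex  "quickly"
[2,3] N\PP  lex  "plan"
[3,4] N\(N\PP)  lex  "no"
[2,4] N  <  k=3
[1,4] (S\N)/N  >  k=2
[4,5] N  lex  "clearly"
[1,5] S\N  >  k=4
[0,5] S  <  k=1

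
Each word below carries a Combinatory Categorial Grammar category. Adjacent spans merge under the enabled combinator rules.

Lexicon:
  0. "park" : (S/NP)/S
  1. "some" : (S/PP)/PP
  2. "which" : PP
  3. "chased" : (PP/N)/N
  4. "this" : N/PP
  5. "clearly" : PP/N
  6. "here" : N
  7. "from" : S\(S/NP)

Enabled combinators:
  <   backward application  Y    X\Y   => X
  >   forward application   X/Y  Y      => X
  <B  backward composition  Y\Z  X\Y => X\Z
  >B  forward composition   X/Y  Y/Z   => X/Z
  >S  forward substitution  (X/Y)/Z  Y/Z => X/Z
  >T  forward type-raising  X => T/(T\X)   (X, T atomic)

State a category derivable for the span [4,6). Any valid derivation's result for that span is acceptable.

N/N

[0,8] S   <
  [0,7] S/NP   >
    [0,1] "park" : (S/NP)/S
    [1,7] S   >
      [1,6] S/N   >B
        [1,3] S/PP   >
          [1,2] "some" : (S/PP)/PP
          [2,3] "which" : PP
        [3,6] PP/N   >S
          [3,4] "chased" : (PP/N)/N
          [4,6] N/N   >B
            [4,5] "this" : N/PP
            [5,6] "clearly" : PP/N
      [6,7] "here" : N
  [7,8] "from" : S\(S/NP)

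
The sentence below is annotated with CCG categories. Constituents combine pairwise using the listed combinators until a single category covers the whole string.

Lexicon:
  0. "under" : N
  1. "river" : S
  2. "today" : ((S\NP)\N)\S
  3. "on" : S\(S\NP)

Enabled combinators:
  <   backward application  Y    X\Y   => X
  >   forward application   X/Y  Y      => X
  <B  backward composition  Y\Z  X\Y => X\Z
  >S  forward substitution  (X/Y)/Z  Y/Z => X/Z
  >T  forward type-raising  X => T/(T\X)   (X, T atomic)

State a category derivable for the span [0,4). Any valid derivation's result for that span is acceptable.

S

[0,4] S   <
  [0,3] S\NP   <
    [0,1] "under" : N
    [1,3] (S\NP)\N   <
      [1,2] "river" : S
      [2,3] "today" : ((S\NP)\N)\S
  [3,4] "on" : S\(S\NP)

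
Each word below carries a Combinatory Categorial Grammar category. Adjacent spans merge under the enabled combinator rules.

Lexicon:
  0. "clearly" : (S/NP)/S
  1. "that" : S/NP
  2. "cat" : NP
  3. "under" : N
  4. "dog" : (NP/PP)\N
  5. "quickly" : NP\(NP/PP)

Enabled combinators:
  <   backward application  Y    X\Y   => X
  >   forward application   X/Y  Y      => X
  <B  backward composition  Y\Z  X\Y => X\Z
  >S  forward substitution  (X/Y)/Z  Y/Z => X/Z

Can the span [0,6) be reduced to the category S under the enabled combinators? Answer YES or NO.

[0,6] S   >
  [0,3] S/NP   >
    [0,1] "clearly" : (S/NP)/S
    [1,3] S   >
      [1,2] "that" : S/NP
      [2,3] "cat" : NP
  [3,6] NP   <
    [3,5] NP/PP   <
      [3,4] "under" : N
      [4,5] "dog" : (NP/PP)\N
    [5,6] "quickly" : NP\(NP/PP)

YES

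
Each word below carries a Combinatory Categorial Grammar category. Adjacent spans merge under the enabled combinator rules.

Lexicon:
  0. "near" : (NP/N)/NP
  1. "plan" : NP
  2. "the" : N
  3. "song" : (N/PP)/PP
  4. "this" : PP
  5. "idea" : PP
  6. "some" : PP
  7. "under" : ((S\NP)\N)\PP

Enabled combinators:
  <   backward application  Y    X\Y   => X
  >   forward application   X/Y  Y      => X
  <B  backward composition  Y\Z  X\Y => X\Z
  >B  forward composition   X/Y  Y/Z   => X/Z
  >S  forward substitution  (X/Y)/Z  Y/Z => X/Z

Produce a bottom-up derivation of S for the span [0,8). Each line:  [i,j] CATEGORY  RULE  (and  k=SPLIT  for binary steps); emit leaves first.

[0,8] S   <
  [0,3] NP   >
    [0,2] NP/N   >
      [0,1] "near" : (NP/N)/NP
      [1,2] "plan" : NP
    [2,3] "the" : N
  [3,8] S\NP   <
    [3,6] N   >
      [3,5] N/PP   >
        [3,4] "song" : (N/PP)/PP
        [4,5] "this" : PP
      [5,6] "idea" : PP
    [6,8] (S\NP)\N   <
      [6,7] "some" : PP
      [7,8] "under" : ((S\NP)\N)\PP

[0,1] (NP/N)/NP  lex  "near"
[1,2] NP  lex  "plan"
[0,2] NP/N  >  k=1
[2,3] N  lex  "the"
[0,3] NP  >  k=2
[3,4] (N/PP)/PP  lex  "song"
[4,5] PP  lex  "this"
[3,5] N/PP  >  k=4
[5,6] PP  lex  "idea"
[3,6] N  >  k=5
[6,7] PP  lex  "some"
[7,8] ((S\NP)\N)\PP  lex  "under"
[6,8] (S\NP)\N  <  k=7
[3,8] S\NP  <  k=6
[0,8] S  <  k=3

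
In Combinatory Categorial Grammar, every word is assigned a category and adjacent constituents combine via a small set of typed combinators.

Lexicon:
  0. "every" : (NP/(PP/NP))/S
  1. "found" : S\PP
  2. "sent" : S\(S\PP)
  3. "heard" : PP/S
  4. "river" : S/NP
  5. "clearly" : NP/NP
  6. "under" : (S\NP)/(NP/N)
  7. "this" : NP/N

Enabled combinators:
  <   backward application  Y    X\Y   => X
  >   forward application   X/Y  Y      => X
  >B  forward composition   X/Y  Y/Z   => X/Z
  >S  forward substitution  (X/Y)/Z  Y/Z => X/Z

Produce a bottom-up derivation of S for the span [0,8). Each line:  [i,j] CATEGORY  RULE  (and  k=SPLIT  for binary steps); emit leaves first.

[0,1] (NP/(PP/NP))/S  lex  "every"
[1,2] S\PP  lex  "found"
[2,3] S\(S\PP)  lex  "sent"
[1,3] S  <  k=2
[0,3] NP/(PP/NP)  >  k=1
[3,4] PP/S  lex  "heard"
[4,5] S/NP  lex  "river"
[5,6] NP/NP  lex  "clearly"
[4,6] S/NP  >B  k=5
[3,6] PP/NP  >B  k=4
[0,6] NP  >  k=3
[6,7] (S\NP)/(NP/N)  lex  "under"
[7,8] NP/N  lex  "this"
[6,8] S\NP  >  k=7
[0,8] S  <  k=6

[0,8] S   <
  [0,6] NP   >
    [0,3] NP/(PP/NP)   >
      [0,1] "every" : (NP/(PP/NP))/S
      [1,3] S   <
        [1,2] "found" : S\PP
        [2,3] "sent" : S\(S\PP)
    [3,6] PP/NP   >B
      [3,4] "heard" : PP/S
      [4,6] S/NP   >B
        [4,5] "river" : S/NP
        [5,6] "clearly" : NP/NP
  [6,8] S\NP   >
    [6,7] "under" : (S\NP)/(NP/N)
    [7,8] "this" : NP/N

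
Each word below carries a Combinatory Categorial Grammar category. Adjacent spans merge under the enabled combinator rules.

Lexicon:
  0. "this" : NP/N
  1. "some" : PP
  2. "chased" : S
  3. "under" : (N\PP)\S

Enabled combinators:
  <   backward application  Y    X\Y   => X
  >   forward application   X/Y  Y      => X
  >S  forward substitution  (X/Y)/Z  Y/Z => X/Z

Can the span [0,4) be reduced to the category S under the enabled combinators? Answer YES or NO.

NO

NP/N PP S (N\PP)\S
CKY chart[0,4] = {NP}; S ∉ chart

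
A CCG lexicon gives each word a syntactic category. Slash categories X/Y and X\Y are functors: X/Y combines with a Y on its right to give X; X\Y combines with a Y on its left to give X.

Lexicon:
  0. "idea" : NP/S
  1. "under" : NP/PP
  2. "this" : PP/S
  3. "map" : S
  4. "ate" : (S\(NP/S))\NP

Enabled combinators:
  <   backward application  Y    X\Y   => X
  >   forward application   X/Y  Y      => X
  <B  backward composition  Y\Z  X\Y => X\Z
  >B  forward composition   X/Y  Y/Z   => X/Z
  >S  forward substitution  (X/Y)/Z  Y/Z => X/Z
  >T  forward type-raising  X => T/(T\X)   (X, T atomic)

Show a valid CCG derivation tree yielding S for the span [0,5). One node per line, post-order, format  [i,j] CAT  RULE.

[0,1] NP/S  lex  "idea"
[1,2] NP/PP  lex  "under"
[2,3] PP/S  lex  "this"
[1,3] NP/S  >B  k=2
[3,4] S  lex  "map"
[1,4] NP  >  k=3
[4,5] (S\(NP/S))\NP  lex  "ate"
[1,5] S\(NP/S)  <  k=4
[0,5] S  <  k=1

[0,5] S   <
  [0,1] "idea" : NP/S
  [1,5] S\(NP/S)   <
    [1,4] NP   >
      [1,3] NP/S   >B
        [1,2] "under" : NP/PP
        [2,3] "this" : PP/S
      [3,4] "map" : S
    [4,5] "ate" : (S\(NP/S))\NP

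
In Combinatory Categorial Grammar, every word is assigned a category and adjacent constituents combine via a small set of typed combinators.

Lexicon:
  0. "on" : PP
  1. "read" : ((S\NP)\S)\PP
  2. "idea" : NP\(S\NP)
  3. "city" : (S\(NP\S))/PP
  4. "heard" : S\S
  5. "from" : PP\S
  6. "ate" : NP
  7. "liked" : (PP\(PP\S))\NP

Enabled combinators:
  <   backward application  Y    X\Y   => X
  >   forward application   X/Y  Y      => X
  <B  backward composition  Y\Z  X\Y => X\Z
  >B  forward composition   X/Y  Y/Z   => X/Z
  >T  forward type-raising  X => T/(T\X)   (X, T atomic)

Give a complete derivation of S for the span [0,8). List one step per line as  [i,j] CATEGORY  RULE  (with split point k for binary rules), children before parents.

[0,1] PP  lex  "on"
[1,2] ((S\NP)\S)\PP  lex  "read"
[0,2] (S\NP)\S  <  k=1
[2,3] NP\(S\NP)  lex  "idea"
[0,3] NP\S  <B  k=2
[3,4] (S\(NP\S))/PP  lex  "city"
[4,5] S\S  lex  "heard"
[5,6] PP\S  lex  "from"
[4,6] PP\S  <B  k=5
[6,7] NP  lex  "ate"
[7,8] (PP\(PP\S))\NP  lex  "liked"
[6,8] PP\(PP\S)  <  k=7
[4,8] PP  <  k=6
[3,8] S\(NP\S)  >  k=4
[0,8] S  <  k=3

[0,8] S   <
  [0,3] NP\S   <B
    [0,2] (S\NP)\S   <
      [0,1] "on" : PP
      [1,2] "read" : ((S\NP)\S)\PP
    [2,3] "idea" : NP\(S\NP)
  [3,8] S\(NP\S)   >
    [3,4] "city" : (S\(NP\S))/PP
    [4,8] PP   <
      [4,6] PP\S   <B
        [4,5] "heard" : S\S
        [5,6] "from" : PP\S
      [6,8] PP\(PP\S)   <
        [6,7] "ate" : NP
        [7,8] "liked" : (PP\(PP\S))\NP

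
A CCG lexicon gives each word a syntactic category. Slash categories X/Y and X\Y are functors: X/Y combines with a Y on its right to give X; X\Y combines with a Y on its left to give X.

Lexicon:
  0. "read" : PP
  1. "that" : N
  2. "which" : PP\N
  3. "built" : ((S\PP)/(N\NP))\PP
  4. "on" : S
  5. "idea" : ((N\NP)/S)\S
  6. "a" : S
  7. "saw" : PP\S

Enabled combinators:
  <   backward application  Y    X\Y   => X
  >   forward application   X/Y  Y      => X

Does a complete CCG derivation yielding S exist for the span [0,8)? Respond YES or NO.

PP N PP\N ((S\PP)/(N\NP))\PP S ((N\NP)/S)\S S PP\S
CKY chart[0,8] = {PP}; S ∉ chart

NO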